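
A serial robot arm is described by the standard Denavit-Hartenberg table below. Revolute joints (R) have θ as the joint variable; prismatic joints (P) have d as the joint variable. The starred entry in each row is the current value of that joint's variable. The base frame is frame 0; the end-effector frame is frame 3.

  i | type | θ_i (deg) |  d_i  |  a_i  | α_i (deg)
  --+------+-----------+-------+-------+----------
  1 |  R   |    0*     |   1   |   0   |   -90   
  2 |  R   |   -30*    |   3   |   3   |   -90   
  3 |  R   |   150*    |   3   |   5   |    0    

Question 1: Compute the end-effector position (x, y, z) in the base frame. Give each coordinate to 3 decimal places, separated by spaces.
after link 1: o_1 = (0.0000, 0.0000, 1.0000)
after link 2: o_2 = (2.5981, 3.0000, 2.5000)
after link 3: o_3 = (0.3481, 0.5000, -2.2631)

0.348 0.500 -2.263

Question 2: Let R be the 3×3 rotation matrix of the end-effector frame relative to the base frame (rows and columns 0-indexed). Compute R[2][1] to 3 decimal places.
End-effector y-axis (col 1 of R) = (-0.4330,0.8660,-0.2500)
R[2][1] = -0.2500

-0.250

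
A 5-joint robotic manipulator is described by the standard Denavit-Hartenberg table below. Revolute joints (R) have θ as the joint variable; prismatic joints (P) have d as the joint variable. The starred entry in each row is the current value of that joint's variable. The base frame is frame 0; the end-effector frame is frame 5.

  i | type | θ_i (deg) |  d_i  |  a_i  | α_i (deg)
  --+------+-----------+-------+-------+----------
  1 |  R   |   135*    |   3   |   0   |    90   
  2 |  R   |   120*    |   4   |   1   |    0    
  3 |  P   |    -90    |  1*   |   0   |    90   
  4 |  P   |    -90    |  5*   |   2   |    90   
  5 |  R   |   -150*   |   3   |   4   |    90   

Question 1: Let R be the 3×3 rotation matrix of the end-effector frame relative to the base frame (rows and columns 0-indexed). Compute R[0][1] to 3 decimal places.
End-effector y-axis (col 1 of R) = (0.6124,-0.6124,-0.5000)
R[0][1] = 0.6124

0.612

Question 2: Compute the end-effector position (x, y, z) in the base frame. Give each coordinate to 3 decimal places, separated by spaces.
5.701 3.441 -0.232

after link 1: o_1 = (0.0000, 0.0000, 3.0000)
after link 2: o_2 = (3.1820, 2.4749, 3.8660)
after link 3: o_3 = (3.8891, 3.1820, 3.8660)
after link 4: o_4 = (0.7071, 3.5355, -0.4641)
after link 5: o_5 = (5.7008, 3.4408, -0.2321)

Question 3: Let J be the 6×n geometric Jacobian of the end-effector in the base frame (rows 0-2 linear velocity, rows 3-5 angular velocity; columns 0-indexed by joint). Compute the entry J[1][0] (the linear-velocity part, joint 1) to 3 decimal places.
5.701

axis z_0 = ẑ; lever o_n−o_0 = (5.7008,3.4408,-0.2321)
cross product → J_v[:, 0] = (-3.4408,5.7008,0.0000)
J_ω[:, 0] = z_0
entry J[1][0] = 5.7008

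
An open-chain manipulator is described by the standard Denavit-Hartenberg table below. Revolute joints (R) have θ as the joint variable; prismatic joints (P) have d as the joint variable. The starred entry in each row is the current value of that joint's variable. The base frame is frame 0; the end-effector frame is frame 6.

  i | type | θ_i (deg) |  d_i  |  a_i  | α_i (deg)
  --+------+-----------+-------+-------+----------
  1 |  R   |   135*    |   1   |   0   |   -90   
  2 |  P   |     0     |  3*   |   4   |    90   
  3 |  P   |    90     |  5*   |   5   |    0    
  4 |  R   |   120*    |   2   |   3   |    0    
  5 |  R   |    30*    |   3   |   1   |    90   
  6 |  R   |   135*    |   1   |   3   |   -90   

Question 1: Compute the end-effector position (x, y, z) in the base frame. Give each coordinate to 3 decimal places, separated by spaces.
-6.412 -4.861 13.121

after link 1: o_1 = (0.0000, 0.0000, 1.0000)
after link 2: o_2 = (-4.9497, 0.7071, 1.0000)
after link 3: o_3 = (-8.4853, -2.8284, 6.0000)
after link 4: o_4 = (-5.5875, -3.6049, 8.0000)
after link 5: o_5 = (-4.6216, -3.3461, 11.0000)
after link 6: o_6 = (-6.4118, -4.8610, 13.1213)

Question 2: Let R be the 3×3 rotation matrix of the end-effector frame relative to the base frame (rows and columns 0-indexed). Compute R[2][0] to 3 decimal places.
End-effector x-axis (col 0 of R) = (-0.6830,-0.1830,0.7071)
R[2][0] = 0.7071

0.707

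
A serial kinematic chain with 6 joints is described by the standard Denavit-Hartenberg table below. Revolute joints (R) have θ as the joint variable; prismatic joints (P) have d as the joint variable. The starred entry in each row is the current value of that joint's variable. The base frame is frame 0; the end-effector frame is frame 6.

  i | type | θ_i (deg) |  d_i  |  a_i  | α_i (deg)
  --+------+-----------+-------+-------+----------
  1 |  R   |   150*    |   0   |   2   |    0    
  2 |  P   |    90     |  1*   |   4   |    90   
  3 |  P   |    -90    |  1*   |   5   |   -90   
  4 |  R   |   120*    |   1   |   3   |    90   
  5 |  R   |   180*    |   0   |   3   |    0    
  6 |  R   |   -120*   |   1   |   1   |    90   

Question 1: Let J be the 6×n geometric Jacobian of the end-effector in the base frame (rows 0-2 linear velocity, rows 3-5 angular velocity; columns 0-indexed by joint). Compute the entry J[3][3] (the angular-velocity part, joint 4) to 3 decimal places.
axis z_3 = (-0.5000,-0.8660,0.0000); lever o_n−o_3 = (-0.1250,-2.0825,-0.6160)
cross product → J_v[:, 3] = (0.5335,-0.3080,0.9330)
J_ω[:, 3] = z_3
entry J[3][3] = -0.5000

-0.500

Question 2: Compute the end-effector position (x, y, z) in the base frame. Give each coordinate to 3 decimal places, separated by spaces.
after link 1: o_1 = (-1.7321, 1.0000, 0.0000)
after link 2: o_2 = (-3.7321, -2.4641, 1.0000)
after link 3: o_3 = (-4.5981, -1.9641, -4.0000)
after link 4: o_4 = (-2.8481, -4.1292, -2.5000)
after link 5: o_5 = (-5.0981, -2.8301, -4.0000)
after link 6: o_6 = (-4.7231, -4.0466, -4.6160)

-4.723 -4.047 -4.616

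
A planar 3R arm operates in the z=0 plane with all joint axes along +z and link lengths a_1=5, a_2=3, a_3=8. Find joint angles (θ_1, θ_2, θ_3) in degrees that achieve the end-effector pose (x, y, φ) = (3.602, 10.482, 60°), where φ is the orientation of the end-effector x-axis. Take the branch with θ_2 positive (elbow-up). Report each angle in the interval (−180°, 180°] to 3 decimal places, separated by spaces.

60.003 134.997 -135.000

wrist centre = target − a_3·(cos φ, sin φ) = (-0.3980, 3.5538)
cos θ_2 = (12.7879−5²−3²)/(2·5·3) = -0.7071; θ_2 = 134.9971° (elbow-up)
β = atan2(3.5538,-0.3980) = 96.3901°; ψ = atan2(2.1214,2.8788) = 36.3871°
θ_1 = β − ψ = 60.0030°
θ_3 = φ − θ_1 − θ_2 = -135.0000° (wrapped to (-180°,180°])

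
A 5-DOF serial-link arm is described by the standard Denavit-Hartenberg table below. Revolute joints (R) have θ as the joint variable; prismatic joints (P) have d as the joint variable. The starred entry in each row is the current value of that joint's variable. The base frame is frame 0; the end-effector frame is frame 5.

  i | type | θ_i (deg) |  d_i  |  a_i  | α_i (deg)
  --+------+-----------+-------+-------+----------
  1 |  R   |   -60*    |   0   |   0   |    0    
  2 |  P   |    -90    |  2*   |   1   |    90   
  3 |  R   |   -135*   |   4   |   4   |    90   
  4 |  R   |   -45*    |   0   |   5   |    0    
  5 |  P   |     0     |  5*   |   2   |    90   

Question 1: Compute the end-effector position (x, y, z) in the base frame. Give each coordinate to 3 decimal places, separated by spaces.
after link 1: o_1 = (0.0000, 0.0000, 0.0000)
after link 2: o_2 = (-0.8660, -0.5000, 2.0000)
after link 3: o_3 = (-0.4165, 4.3783, -0.8284)
after link 4: o_4 = (3.5163, 2.5665, -3.3284)
after link 5: o_5 = (8.1513, 3.6095, -0.7929)

8.151 3.609 -0.793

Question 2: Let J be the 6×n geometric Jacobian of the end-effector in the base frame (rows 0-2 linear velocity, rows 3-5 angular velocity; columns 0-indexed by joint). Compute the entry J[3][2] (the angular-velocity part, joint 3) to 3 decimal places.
axis z_2 = (-0.5000,0.8660,0.0000); lever o_n−o_2 = (9.0173,4.1095,-2.7929)
cross product → J_v[:, 2] = (-2.4187,-1.3964,-9.8640)
J_ω[:, 2] = z_2
entry J[3][2] = -0.5000

-0.500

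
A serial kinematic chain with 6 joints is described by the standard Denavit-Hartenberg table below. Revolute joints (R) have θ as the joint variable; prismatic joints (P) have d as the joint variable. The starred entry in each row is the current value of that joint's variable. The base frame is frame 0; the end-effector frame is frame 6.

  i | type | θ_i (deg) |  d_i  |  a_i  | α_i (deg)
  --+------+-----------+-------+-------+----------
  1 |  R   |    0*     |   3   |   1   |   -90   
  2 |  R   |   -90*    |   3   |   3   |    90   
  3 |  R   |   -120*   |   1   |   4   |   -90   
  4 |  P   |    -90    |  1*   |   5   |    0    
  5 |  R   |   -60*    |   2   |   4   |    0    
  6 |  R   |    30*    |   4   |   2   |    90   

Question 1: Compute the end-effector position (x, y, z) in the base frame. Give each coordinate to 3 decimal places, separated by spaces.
after link 1: o_1 = (1.0000, 0.0000, 3.0000)
after link 2: o_2 = (1.0000, 3.0000, 6.0000)
after link 3: o_3 = (-0.0000, -0.4641, 4.0000)
after link 4: o_4 = (-5.0000, -0.9641, 4.8660)
after link 5: o_5 = (-7.0000, 1.0359, 8.3301)
after link 6: o_6 = (-8.7321, -0.0981, 12.2942)

-8.732 -0.098 12.294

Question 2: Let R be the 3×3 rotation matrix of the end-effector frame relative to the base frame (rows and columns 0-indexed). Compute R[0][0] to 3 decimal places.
End-effector x-axis (col 0 of R) = (-0.8660,0.4330,0.2500)
R[0][0] = -0.8660

-0.866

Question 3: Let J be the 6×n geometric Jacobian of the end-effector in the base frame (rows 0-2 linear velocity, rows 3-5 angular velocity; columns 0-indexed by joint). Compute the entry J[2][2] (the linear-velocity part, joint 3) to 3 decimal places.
3.098

axis z_2 = (-1.0000,0.0000,0.0000); lever o_n−o_2 = (-9.7321,-3.0981,6.2942)
cross product → J_v[:, 2] = (0.0000,6.2942,3.0981)
J_ω[:, 2] = z_2
entry J[2][2] = 3.0981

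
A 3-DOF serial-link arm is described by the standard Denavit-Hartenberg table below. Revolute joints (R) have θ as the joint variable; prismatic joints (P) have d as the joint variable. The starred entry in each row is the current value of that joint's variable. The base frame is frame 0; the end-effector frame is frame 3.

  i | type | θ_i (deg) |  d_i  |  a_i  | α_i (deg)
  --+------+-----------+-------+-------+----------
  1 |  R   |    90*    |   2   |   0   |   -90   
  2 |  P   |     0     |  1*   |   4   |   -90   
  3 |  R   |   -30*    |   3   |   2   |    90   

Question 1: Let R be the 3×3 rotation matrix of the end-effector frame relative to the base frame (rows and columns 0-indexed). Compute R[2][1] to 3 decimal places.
End-effector y-axis (col 1 of R) = (-0.0000,0.0000,-1.0000)
R[2][1] = -1.0000

-1.000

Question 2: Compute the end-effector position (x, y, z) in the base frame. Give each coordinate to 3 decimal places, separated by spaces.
-2.000 5.732 -1.000

after link 1: o_1 = (0.0000, 0.0000, 2.0000)
after link 2: o_2 = (-1.0000, 4.0000, 2.0000)
after link 3: o_3 = (-2.0000, 5.7321, -1.0000)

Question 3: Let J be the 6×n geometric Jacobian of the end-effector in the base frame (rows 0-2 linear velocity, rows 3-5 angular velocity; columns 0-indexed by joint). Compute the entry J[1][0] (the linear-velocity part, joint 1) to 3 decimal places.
axis z_0 = ẑ; lever o_n−o_0 = (-2.0000,5.7321,-1.0000)
cross product → J_v[:, 0] = (-5.7321,-2.0000,0.0000)
J_ω[:, 0] = z_0
entry J[1][0] = -2.0000

-2.000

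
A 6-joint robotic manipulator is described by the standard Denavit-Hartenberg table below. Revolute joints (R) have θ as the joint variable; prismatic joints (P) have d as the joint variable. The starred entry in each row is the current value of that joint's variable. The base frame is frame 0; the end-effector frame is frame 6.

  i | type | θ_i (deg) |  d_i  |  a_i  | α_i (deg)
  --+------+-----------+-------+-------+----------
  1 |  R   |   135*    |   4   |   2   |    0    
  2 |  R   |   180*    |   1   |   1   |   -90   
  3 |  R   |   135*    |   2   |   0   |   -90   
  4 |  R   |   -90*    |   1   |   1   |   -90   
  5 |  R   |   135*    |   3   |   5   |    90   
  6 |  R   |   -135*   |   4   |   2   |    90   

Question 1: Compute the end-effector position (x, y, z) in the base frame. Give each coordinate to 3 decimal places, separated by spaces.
after link 1: o_1 = (-1.4142, 1.4142, 4.0000)
after link 2: o_2 = (-0.7071, 0.7071, 5.0000)
after link 3: o_3 = (0.7071, 2.1213, 5.0000)
after link 4: o_4 = (0.9142, 3.3284, 5.7071)
after link 5: o_5 = (-1.3180, 0.5607, 1.0858)
after link 6: o_6 = (3.0104, 1.6464, 0.7929)

3.010 1.646 0.793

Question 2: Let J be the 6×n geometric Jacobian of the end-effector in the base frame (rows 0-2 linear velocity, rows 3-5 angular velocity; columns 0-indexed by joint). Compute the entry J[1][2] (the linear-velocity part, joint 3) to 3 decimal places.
2.975

axis z_2 = (0.7071,0.7071,0.0000); lever o_n−o_2 = (3.7175,0.9393,-4.2071)
cross product → J_v[:, 2] = (-2.9749,2.9749,-1.9645)
J_ω[:, 2] = z_2
entry J[1][2] = 2.9749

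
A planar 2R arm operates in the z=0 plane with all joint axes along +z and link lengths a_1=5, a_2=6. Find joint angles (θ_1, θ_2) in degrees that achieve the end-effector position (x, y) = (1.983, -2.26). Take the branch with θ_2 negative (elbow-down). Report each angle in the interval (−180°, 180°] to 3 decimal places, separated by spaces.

cos θ_2 = (9.0399−5²−6²)/(2·5·6) = -0.8660; θ_2 = -149.9973° (elbow-down)
β = atan2(-2.2600,1.9830) = -48.7352°; ψ = atan2(-3.0002,-0.1960) = -93.7379°
θ_1 = β − ψ = 45.0027°

45.003 -149.997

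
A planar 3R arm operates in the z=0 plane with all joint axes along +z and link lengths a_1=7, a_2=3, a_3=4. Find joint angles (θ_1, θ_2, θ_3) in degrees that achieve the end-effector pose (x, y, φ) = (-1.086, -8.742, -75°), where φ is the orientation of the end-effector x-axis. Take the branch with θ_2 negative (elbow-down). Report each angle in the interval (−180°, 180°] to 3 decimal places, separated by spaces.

-90.003 -135.008 150.010

wrist centre = target − a_3·(cos φ, sin φ) = (-2.1213, -4.8783)
cos θ_2 = (28.2976−7²−3²)/(2·7·3) = -0.7072; θ_2 = -135.0076° (elbow-down)
β = atan2(-4.8783,-2.1213) = -113.5013°; ψ = atan2(-2.1210,4.8784) = -23.4985°
θ_1 = β − ψ = -90.0028°
θ_3 = φ − θ_1 − θ_2 = 150.0103° (wrapped to (-180°,180°])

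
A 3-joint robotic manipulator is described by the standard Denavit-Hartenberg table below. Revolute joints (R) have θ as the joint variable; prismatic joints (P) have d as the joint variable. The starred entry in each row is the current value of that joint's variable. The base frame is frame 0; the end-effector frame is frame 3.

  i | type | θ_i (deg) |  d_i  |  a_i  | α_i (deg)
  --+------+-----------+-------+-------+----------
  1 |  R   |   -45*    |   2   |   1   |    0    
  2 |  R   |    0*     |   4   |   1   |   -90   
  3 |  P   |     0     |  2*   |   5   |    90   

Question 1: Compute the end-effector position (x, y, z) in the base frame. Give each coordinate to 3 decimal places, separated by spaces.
after link 1: o_1 = (0.7071, -0.7071, 2.0000)
after link 2: o_2 = (1.4142, -1.4142, 6.0000)
after link 3: o_3 = (6.3640, -3.5355, 6.0000)

6.364 -3.536 6.000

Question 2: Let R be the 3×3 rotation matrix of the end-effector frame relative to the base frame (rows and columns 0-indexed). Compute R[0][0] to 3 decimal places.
0.707

End-effector x-axis (col 0 of R) = (0.7071,-0.7071,0.0000)
R[0][0] = 0.7071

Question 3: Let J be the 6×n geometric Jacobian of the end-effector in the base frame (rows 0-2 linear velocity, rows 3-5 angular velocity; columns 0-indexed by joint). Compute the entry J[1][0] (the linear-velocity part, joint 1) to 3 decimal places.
6.364

axis z_0 = ẑ; lever o_n−o_0 = (6.3640,-3.5355,6.0000)
cross product → J_v[:, 0] = (3.5355,6.3640,-0.0000)
J_ω[:, 0] = z_0
entry J[1][0] = 6.3640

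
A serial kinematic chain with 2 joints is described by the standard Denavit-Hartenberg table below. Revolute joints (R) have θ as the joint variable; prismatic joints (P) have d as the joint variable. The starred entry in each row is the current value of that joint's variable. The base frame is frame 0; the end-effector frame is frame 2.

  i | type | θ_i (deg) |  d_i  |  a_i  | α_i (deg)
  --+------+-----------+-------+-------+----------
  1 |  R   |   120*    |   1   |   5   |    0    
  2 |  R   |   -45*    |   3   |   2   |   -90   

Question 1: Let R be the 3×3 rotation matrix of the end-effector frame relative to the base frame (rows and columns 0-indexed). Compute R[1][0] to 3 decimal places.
End-effector x-axis (col 0 of R) = (0.2588,0.9659,0.0000)
R[1][0] = 0.9659

0.966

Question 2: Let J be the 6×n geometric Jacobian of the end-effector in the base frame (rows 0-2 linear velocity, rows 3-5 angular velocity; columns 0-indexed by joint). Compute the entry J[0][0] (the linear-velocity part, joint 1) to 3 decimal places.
axis z_0 = ẑ; lever o_n−o_0 = (-1.9824,6.2620,4.0000)
cross product → J_v[:, 0] = (-6.2620,-1.9824,0.0000)
J_ω[:, 0] = z_0
entry J[0][0] = -6.2620

-6.262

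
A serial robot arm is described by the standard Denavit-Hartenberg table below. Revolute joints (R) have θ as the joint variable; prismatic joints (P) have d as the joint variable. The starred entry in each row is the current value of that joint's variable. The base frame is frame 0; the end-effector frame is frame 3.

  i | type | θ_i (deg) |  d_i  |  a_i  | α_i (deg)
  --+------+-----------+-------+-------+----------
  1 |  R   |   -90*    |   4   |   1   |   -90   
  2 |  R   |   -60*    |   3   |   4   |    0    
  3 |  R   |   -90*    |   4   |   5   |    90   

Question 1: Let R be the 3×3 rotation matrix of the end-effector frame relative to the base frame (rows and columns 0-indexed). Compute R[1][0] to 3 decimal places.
0.866

End-effector x-axis (col 0 of R) = (-0.0000,0.8660,0.5000)
R[1][0] = 0.8660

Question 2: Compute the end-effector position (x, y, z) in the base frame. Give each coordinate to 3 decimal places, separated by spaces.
after link 1: o_1 = (0.0000, -1.0000, 4.0000)
after link 2: o_2 = (3.0000, -3.0000, 7.4641)
after link 3: o_3 = (7.0000, 1.3301, 9.9641)

7.000 1.330 9.964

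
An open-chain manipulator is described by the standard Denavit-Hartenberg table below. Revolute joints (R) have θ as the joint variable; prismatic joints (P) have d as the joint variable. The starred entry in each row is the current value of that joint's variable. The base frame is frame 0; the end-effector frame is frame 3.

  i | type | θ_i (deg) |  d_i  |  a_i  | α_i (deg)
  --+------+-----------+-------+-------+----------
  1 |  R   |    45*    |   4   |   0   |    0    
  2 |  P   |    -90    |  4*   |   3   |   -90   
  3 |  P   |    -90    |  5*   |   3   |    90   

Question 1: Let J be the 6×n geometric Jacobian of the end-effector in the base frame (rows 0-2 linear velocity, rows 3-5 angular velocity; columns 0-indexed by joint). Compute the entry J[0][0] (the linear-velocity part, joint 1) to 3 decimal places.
axis z_0 = ẑ; lever o_n−o_0 = (5.6569,1.4142,11.0000)
cross product → J_v[:, 0] = (-1.4142,5.6569,0.0000)
J_ω[:, 0] = z_0
entry J[0][0] = -1.4142

-1.414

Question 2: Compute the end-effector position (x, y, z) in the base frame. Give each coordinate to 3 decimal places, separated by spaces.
after link 1: o_1 = (0.0000, 0.0000, 4.0000)
after link 2: o_2 = (2.1213, -2.1213, 8.0000)
after link 3: o_3 = (5.6569, 1.4142, 11.0000)

5.657 1.414 11.000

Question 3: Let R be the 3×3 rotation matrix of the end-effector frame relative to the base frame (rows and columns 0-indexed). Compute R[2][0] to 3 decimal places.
1.000

End-effector x-axis (col 0 of R) = (-0.0000,-0.0000,1.0000)
R[2][0] = 1.0000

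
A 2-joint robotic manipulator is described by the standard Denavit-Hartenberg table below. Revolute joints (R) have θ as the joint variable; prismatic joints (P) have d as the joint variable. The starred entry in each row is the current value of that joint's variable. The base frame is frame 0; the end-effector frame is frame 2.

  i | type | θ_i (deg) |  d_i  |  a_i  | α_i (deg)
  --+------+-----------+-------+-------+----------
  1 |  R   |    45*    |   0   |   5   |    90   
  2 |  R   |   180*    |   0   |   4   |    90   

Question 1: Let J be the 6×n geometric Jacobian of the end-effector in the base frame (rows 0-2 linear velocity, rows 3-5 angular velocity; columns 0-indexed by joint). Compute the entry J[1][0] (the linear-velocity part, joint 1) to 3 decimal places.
axis z_0 = ẑ; lever o_n−o_0 = (0.7071,0.7071,0.0000)
cross product → J_v[:, 0] = (-0.7071,0.7071,0.0000)
J_ω[:, 0] = z_0
entry J[1][0] = 0.7071

0.707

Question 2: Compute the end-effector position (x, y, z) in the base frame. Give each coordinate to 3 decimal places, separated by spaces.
0.707 0.707 0.000

after link 1: o_1 = (3.5355, 3.5355, 0.0000)
after link 2: o_2 = (0.7071, 0.7071, 0.0000)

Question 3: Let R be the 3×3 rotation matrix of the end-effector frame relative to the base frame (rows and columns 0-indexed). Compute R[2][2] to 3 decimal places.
1.000

End-effector z-axis (col 2 of R) = (0.0000,0.0000,1.0000)
R[2][2] = 1.0000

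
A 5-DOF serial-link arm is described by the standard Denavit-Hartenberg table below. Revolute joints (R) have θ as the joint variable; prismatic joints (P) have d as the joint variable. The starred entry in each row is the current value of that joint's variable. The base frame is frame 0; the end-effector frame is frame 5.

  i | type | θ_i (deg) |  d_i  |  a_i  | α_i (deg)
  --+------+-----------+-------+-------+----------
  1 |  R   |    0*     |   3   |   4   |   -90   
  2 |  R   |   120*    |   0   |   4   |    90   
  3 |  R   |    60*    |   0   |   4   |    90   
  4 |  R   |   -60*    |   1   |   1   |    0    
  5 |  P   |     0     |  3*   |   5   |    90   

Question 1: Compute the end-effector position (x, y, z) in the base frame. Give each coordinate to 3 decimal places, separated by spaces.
-5.982 4.062 -3.897

after link 1: o_1 = (4.0000, 0.0000, 3.0000)
after link 2: o_2 = (2.0000, 0.0000, -0.4641)
after link 3: o_3 = (1.0000, 3.4641, -2.1962)
after link 4: o_4 = (-0.3080, 3.3971, -2.7296)
after link 5: o_5 = (-5.9821, 4.0622, -3.8971)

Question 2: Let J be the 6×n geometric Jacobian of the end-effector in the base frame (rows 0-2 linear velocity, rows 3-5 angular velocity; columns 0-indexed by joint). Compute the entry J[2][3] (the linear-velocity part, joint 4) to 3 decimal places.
axis z_3 = (-0.4330,-0.5000,-0.7500); lever o_n−o_3 = (-6.9821,0.5981,-1.7010)
cross product → J_v[:, 3] = (1.2990,4.5000,-3.7500)
J_ω[:, 3] = z_3
entry J[2][3] = -3.7500

-3.750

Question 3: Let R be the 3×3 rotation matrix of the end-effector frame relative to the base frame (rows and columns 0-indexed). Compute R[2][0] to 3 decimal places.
0.217

End-effector x-axis (col 0 of R) = (-0.8750,0.4330,0.2165)
R[2][0] = 0.2165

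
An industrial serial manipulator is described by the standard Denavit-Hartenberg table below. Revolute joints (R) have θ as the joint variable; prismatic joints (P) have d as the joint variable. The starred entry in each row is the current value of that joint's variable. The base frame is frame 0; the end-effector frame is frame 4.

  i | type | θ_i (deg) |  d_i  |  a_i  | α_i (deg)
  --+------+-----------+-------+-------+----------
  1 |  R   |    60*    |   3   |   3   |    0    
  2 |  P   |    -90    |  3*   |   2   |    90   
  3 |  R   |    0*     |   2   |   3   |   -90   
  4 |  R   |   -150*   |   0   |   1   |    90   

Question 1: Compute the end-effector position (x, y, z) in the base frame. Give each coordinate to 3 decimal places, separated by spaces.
after link 1: o_1 = (1.5000, 2.5981, 3.0000)
after link 2: o_2 = (3.2321, 1.5981, 6.0000)
after link 3: o_3 = (4.8301, -1.6340, 6.0000)
after link 4: o_4 = (3.8301, -1.6340, 6.0000)

3.830 -1.634 6.000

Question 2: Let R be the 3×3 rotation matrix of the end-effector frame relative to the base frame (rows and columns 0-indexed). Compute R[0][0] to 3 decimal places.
-1.000

End-effector x-axis (col 0 of R) = (-1.0000,0.0000,0.0000)
R[0][0] = -1.0000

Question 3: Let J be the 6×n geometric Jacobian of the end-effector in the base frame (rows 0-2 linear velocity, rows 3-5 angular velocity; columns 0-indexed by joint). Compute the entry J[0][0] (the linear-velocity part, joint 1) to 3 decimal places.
1.634

axis z_0 = ẑ; lever o_n−o_0 = (3.8301,-1.6340,6.0000)
cross product → J_v[:, 0] = (1.6340,3.8301,-0.0000)
J_ω[:, 0] = z_0
entry J[0][0] = 1.6340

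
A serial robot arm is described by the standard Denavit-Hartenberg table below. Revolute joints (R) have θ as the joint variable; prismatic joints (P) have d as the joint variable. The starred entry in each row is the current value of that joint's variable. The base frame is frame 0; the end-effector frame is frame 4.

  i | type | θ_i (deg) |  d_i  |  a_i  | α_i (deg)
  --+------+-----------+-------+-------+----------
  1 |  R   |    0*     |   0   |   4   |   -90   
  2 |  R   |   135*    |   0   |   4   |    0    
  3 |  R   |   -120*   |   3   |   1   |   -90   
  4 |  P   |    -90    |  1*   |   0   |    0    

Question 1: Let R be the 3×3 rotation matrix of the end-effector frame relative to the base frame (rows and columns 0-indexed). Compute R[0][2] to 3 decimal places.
-0.259

End-effector z-axis (col 2 of R) = (-0.2588,0.0000,-0.9659)
R[0][2] = -0.2588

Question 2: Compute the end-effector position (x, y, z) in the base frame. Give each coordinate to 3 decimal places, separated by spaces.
after link 1: o_1 = (4.0000, 0.0000, 0.0000)
after link 2: o_2 = (1.1716, 0.0000, -2.8284)
after link 3: o_3 = (2.1375, 3.0000, -3.0872)
after link 4: o_4 = (1.8787, 3.0000, -4.0532)

1.879 3.000 -4.053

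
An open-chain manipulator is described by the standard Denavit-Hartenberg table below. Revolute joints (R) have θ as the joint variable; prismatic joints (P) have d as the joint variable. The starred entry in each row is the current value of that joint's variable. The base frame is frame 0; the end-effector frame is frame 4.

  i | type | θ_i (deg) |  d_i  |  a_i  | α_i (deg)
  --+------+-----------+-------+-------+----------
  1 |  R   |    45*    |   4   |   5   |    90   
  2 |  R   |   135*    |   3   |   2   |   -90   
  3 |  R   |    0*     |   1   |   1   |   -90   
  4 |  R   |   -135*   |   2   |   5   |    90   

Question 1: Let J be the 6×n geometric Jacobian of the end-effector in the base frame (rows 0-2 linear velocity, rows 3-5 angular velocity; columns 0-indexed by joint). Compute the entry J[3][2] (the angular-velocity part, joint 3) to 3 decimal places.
-0.500

axis z_2 = (-0.5000,-0.5000,-0.7071); lever o_n−o_2 = (-2.4142,0.4142,-5.0000)
cross product → J_v[:, 2] = (2.7929,-0.7929,-1.4142)
J_ω[:, 2] = z_2
entry J[3][2] = -0.5000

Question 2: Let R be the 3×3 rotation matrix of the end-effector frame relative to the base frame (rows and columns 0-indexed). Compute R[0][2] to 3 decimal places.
End-effector z-axis (col 2 of R) = (0.7071,0.7071,-0.0000)
R[0][2] = 0.7071

0.707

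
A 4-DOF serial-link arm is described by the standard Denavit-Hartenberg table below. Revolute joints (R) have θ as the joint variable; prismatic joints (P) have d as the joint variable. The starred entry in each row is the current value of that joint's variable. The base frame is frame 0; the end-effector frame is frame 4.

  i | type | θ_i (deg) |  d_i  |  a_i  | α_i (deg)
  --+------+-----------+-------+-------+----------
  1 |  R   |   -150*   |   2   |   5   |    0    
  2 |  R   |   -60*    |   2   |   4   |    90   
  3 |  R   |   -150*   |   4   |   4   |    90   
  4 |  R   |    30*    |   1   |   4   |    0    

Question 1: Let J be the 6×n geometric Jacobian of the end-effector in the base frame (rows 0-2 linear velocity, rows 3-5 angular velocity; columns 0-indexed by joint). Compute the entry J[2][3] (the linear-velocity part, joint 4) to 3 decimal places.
axis z_3 = (0.4330,-0.2500,0.8660); lever o_n−o_3 = (4.0311,-0.0179,-0.8660)
cross product → J_v[:, 3] = (0.2321,3.8660,1.0000)
J_ω[:, 3] = z_3
entry J[2][3] = 1.0000

1.000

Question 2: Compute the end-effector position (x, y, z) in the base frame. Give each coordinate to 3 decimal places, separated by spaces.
after link 1: o_1 = (-4.3301, -2.5000, 2.0000)
after link 2: o_2 = (-7.7942, -0.5000, 4.0000)
after link 3: o_3 = (-2.7942, 1.2321, 2.0000)
after link 4: o_4 = (1.2369, 1.2141, 1.1340)

1.237 1.214 1.134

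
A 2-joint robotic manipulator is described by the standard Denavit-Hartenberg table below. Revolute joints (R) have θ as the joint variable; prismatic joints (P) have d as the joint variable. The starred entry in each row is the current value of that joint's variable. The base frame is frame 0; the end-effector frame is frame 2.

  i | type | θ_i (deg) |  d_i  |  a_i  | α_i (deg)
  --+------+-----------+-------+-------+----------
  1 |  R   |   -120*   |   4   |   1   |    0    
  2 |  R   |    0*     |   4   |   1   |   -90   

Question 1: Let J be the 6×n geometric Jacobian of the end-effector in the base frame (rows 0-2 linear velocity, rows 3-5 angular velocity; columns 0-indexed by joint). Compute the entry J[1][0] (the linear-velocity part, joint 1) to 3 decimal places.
axis z_0 = ẑ; lever o_n−o_0 = (-1.0000,-1.7321,8.0000)
cross product → J_v[:, 0] = (1.7321,-1.0000,0.0000)
J_ω[:, 0] = z_0
entry J[1][0] = -1.0000

-1.000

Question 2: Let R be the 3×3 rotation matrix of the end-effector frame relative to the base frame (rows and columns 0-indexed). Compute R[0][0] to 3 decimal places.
End-effector x-axis (col 0 of R) = (-0.5000,-0.8660,0.0000)
R[0][0] = -0.5000

-0.500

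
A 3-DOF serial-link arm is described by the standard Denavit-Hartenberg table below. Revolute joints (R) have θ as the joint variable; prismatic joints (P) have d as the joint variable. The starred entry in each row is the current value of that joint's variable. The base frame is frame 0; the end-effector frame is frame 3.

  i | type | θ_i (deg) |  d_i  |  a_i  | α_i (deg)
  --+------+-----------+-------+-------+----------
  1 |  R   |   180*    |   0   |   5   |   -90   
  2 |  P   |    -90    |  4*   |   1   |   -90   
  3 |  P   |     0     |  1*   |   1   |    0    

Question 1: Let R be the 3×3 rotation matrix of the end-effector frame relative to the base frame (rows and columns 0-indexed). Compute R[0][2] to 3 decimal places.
End-effector z-axis (col 2 of R) = (-1.0000,0.0000,-0.0000)
R[0][2] = -1.0000

-1.000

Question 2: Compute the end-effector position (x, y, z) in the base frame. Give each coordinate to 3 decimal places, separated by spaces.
-6.000 -4.000 2.000

after link 1: o_1 = (-5.0000, 0.0000, 0.0000)
after link 2: o_2 = (-5.0000, -4.0000, 1.0000)
after link 3: o_3 = (-6.0000, -4.0000, 2.0000)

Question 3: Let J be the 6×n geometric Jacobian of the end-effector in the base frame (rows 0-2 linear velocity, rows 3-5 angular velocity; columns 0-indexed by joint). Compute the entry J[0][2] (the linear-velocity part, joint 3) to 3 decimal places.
prismatic axis z_2 = (-1.0000,0.0000,-0.0000)
J_v[:, 2] = z_2; J_ω[:, 2] = (0,0,0)
entry J[0][2] = -1.0000

-1.000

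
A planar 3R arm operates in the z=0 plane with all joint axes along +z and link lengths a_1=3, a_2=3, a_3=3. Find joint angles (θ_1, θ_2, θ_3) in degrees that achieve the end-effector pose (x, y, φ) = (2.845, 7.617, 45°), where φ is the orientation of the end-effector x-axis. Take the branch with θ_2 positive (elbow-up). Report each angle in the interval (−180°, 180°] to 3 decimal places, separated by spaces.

wrist centre = target − a_3·(cos φ, sin φ) = (0.7237, 5.4957)
cos θ_2 = (30.7262−3²−3²)/(2·3·3) = 0.7070; θ_2 = 45.0077° (elbow-up)
β = atan2(5.4957,0.7237) = 82.4984°; ψ = atan2(2.1216,5.1210) = 22.5039°
θ_1 = β − ψ = 59.9945°
θ_3 = φ − θ_1 − θ_2 = -60.0022° (wrapped to (-180°,180°])

59.995 45.008 -60.002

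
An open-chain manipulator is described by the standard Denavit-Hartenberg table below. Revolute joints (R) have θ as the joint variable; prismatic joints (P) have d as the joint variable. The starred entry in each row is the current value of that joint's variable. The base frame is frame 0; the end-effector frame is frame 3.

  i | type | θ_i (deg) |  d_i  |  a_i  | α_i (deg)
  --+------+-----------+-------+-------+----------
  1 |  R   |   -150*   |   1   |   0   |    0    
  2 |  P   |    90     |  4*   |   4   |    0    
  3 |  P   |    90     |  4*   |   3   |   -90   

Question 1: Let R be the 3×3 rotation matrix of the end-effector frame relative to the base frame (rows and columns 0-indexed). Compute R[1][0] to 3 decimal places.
End-effector x-axis (col 0 of R) = (0.8660,0.5000,0.0000)
R[1][0] = 0.5000

0.500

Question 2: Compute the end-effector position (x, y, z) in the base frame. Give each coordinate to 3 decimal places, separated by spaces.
after link 1: o_1 = (0.0000, 0.0000, 1.0000)
after link 2: o_2 = (2.0000, -3.4641, 5.0000)
after link 3: o_3 = (4.5981, -1.9641, 9.0000)

4.598 -1.964 9.000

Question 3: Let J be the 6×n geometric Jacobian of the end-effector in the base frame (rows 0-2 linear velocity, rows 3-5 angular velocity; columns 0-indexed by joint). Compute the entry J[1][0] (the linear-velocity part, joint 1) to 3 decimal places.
4.598

axis z_0 = ẑ; lever o_n−o_0 = (4.5981,-1.9641,9.0000)
cross product → J_v[:, 0] = (1.9641,4.5981,-0.0000)
J_ω[:, 0] = z_0
entry J[1][0] = 4.5981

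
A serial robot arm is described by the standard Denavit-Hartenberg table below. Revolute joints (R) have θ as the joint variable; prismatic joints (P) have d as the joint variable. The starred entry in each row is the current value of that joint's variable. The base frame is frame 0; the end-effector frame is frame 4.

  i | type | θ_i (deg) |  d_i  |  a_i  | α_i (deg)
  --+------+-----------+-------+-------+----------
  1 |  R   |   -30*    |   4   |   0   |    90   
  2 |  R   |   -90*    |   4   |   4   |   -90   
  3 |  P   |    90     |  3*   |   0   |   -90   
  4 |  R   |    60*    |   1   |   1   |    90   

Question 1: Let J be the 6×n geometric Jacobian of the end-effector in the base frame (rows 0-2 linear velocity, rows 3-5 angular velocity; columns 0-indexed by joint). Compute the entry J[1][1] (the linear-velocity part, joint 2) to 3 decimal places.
axis z_1 = (-0.5000,-0.8660,0.0000); lever o_n−o_1 = (0.0981,-4.0981,-3.0000)
cross product → J_v[:, 1] = (2.5981,-1.5000,2.1340)
J_ω[:, 1] = z_1
entry J[1][1] = -1.5000

-1.500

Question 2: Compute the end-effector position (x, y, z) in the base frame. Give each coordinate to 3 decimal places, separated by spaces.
after link 1: o_1 = (0.0000, 0.0000, 4.0000)
after link 2: o_2 = (-2.0000, -3.4641, 0.0000)
after link 3: o_3 = (0.5981, -4.9641, 0.0000)
after link 4: o_4 = (0.0981, -4.0981, 1.0000)

0.098 -4.098 1.000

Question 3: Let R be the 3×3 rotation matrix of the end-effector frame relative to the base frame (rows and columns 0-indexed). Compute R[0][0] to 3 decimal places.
End-effector x-axis (col 0 of R) = (-0.5000,0.8660,-0.0000)
R[0][0] = -0.5000

-0.500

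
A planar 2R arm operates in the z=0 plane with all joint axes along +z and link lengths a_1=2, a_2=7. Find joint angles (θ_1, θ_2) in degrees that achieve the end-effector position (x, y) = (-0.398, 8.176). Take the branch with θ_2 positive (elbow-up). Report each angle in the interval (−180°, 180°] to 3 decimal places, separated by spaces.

cos θ_2 = (67.0054−2²−7²)/(2·2·7) = 0.5002; θ_2 = 59.9873° (elbow-up)
β = atan2(8.1760,-0.3980) = 92.7869°; ψ = atan2(6.0614,5.5013) = 47.7730°
θ_1 = β − ψ = 45.0139°

45.014 59.987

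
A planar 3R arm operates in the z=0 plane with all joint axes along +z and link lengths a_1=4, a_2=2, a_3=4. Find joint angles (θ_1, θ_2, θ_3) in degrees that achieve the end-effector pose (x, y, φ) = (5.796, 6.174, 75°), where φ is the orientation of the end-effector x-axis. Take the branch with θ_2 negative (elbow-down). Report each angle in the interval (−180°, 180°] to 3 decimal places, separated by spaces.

44.991 -59.992 90.001

wrist centre = target − a_3·(cos φ, sin φ) = (4.7607, 2.3103)
cos θ_2 = (28.0020−4²−2²)/(2·4·2) = 0.5001; θ_2 = -59.9919° (elbow-down)
β = atan2(2.3103,4.7607) = 25.8865°; ψ = atan2(-1.7319,5.0002) = -19.1043°
θ_1 = β − ψ = 44.9908°
θ_3 = φ − θ_1 − θ_2 = 90.0011° (wrapped to (-180°,180°])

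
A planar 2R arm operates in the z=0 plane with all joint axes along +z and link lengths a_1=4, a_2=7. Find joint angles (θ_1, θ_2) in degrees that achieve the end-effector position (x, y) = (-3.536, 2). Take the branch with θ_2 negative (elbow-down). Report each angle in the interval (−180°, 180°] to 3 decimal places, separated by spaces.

cos θ_2 = (16.5033−4²−7²)/(2·4·7) = -0.8660; θ_2 = -149.9985° (elbow-down)
β = atan2(2.0000,-3.5360) = 150.5070°; ψ = atan2(-3.5002,-2.0621) = -120.5041°
θ_1 = β − ψ = 271.0111°

-88.989 -149.999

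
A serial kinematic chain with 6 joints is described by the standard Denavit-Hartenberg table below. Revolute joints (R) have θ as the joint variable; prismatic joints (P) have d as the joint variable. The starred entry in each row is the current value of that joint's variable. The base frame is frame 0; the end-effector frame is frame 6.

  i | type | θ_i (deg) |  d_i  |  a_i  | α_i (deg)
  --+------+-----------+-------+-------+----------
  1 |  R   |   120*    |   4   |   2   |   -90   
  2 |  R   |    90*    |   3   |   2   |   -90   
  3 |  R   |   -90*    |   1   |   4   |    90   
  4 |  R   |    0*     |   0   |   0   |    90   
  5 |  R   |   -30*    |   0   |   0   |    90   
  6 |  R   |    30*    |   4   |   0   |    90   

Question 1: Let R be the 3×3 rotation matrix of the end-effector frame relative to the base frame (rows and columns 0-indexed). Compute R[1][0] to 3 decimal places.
End-effector x-axis (col 0 of R) = (-0.8995,0.0580,-0.4330)
R[1][0] = 0.0580

0.058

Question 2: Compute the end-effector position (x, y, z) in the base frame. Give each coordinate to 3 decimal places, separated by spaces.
-4.830 -1.634 -1.464

after link 1: o_1 = (-1.0000, 1.7321, 4.0000)
after link 2: o_2 = (-3.5981, 0.2321, 2.0000)
after link 3: o_3 = (-6.5622, -2.6340, 2.0000)
after link 4: o_4 = (-6.5622, -2.6340, 2.0000)
after link 5: o_5 = (-6.5622, -2.6340, 2.0000)
after link 6: o_6 = (-4.8301, -1.6340, -1.4641)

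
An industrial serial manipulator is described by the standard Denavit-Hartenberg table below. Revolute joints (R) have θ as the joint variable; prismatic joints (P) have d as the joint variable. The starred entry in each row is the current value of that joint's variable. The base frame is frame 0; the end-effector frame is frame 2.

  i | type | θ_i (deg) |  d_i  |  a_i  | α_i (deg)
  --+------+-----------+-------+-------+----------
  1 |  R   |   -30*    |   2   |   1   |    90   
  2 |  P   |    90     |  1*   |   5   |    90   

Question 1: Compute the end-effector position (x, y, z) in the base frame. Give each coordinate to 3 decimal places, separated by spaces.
0.366 -1.366 7.000

after link 1: o_1 = (0.8660, -0.5000, 2.0000)
after link 2: o_2 = (0.3660, -1.3660, 7.0000)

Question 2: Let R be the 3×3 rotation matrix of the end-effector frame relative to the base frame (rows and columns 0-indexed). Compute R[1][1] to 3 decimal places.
-0.866

End-effector y-axis (col 1 of R) = (-0.5000,-0.8660,0.0000)
R[1][1] = -0.8660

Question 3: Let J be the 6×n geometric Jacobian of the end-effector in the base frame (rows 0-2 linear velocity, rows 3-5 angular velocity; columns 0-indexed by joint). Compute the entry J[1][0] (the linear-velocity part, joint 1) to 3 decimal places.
axis z_0 = ẑ; lever o_n−o_0 = (0.3660,-1.3660,7.0000)
cross product → J_v[:, 0] = (1.3660,0.3660,-0.0000)
J_ω[:, 0] = z_0
entry J[1][0] = 0.3660

0.366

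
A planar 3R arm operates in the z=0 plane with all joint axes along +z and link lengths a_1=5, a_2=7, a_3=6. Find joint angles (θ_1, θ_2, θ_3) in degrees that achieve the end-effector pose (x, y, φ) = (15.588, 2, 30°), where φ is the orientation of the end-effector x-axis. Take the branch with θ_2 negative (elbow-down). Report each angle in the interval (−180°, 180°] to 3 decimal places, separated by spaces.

wrist centre = target − a_3·(cos φ, sin φ) = (10.3918, -1.0000)
cos θ_2 = (108.9905−5²−7²)/(2·5·7) = 0.4999; θ_2 = -60.0090° (elbow-down)
β = atan2(-1.0000,10.3918) = -5.4966°; ψ = atan2(-6.0627,8.4990) = -35.5018°
θ_1 = β − ψ = 30.0052°
θ_3 = φ − θ_1 − θ_2 = 60.0037° (wrapped to (-180°,180°])

30.005 -60.009 60.004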